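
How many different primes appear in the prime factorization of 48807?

48807 = 3^2 · 5423
5423 = 11 · 493
493 = 17 · 29
48807 = 3^2 · 11 · 17 · 29, which has 4 distinct prime factors.

4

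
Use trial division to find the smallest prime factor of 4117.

4117 is odd.
Digit sum 13, not divisible by 3.
Ends in 7: not divisible by 5.
7: 4117 = 7·588 + 1
11: 4117 = 11·374 + 3
13: 4117 = 13·316 + 9
17: 4117 = 17·242 + 3
19: 4117 = 19·216 + 13
23: 4117 = 23·179

23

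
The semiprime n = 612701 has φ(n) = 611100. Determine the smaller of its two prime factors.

φ(n) = (p−1)(q−1) = n − (p+q) + 1, so p + q = 612701 − 611100 + 1 = 1602.
p and q are the roots of t² − 1602t + 612701 = 0.
Discriminant: 1602² − 4·612701 = 2566404 − 2450804 = 115600; √115600 = 340.
q = (1602 − 340)/2 = 631, p = (1602 + 340)/2 = 971.
Check: 631 · 971 = 612701.

631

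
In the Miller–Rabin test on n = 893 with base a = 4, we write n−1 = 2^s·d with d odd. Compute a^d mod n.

747

893 − 1 = 892 = 2^2 · 223, so d = 223.
4^1 ≡ 4 (mod 893)
4^2 ≡ 4^2 = 16 ≡ 16 (mod 893)
4^4 ≡ 16^2 = 256 ≡ 256 (mod 893)
4^8 ≡ 256^2 = 65536 ≡ 347 (mod 893)
4^16 ≡ 347^2 = 120409 ≡ 747 (mod 893)
4^32 ≡ 747^2 = 558009 ≡ 777 (mod 893)
4^64 ≡ 777^2 = 603729 ≡ 61 (mod 893)
4^128 ≡ 61^2 = 3721 ≡ 149 (mod 893)
223 = 128 + 64 + 16 + 8 + 4 + 2 + 1 in binary powers of 2.
So 4^223 ≡ 149 · 61 · 747 · 347 · 256 · 16 · 4 ≡ 747 (mod 893).
Squaring chain: 747 → 777; never reaches −1, so base 4 is a Miller–Rabin witness that 893 is composite.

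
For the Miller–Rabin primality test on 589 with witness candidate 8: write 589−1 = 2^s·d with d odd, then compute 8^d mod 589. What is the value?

436

589 − 1 = 588 = 2^2 · 147, so d = 147.
8^1 ≡ 8 (mod 589)
8^2 ≡ 8^2 = 64 ≡ 64 (mod 589)
8^4 ≡ 64^2 = 4096 ≡ 562 (mod 589)
8^8 ≡ 562^2 = 315844 ≡ 140 (mod 589)
8^16 ≡ 140^2 = 19600 ≡ 163 (mod 589)
8^32 ≡ 163^2 = 26569 ≡ 64 (mod 589)
8^64 ≡ 64^2 = 4096 ≡ 562 (mod 589)
8^128 ≡ 562^2 = 315844 ≡ 140 (mod 589)
147 = 128 + 16 + 2 + 1 in binary powers of 2.
So 8^147 ≡ 140 · 163 · 64 · 8 ≡ 436 (mod 589).
Squaring chain: 436 → 438; never reaches −1, so base 8 is a Miller–Rabin witness that 589 is composite.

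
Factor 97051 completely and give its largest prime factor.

97051 = 37 · 2623
2623 = 43 · 61
61 is prime.
So 97051 = 37 · 43 · 61; the largest prime factor is 61.

61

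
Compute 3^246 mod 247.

144

3^1 ≡ 3 (mod 247)
3^2 ≡ 3^2 = 9 ≡ 9 (mod 247)
3^4 ≡ 9^2 = 81 ≡ 81 (mod 247)
3^8 ≡ 81^2 = 6561 ≡ 139 (mod 247)
3^16 ≡ 139^2 = 19321 ≡ 55 (mod 247)
3^32 ≡ 55^2 = 3025 ≡ 61 (mod 247)
3^64 ≡ 61^2 = 3721 ≡ 16 (mod 247)
3^128 ≡ 16^2 = 256 ≡ 9 (mod 247)
246 = 128 + 64 + 32 + 16 + 4 + 2 in binary powers of 2.
So 3^246 ≡ 9 · 16 · 61 · 55 · 81 · 9 ≡ 144 (mod 247).
Since 144 ≠ 1, base 3 is a Fermat witness: 247 is composite.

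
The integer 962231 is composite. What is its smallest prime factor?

47

962231 is odd.
Digit sum 23, not divisible by 3.
Ends in 1: not divisible by 5.
7: 962231 = 7·137461 + 4
11: 962231 = 11·87475 + 6
13: 962231 = 13·74017 + 10
17: 962231 = 17·56601 + 14
19: 962231 = 19·50643 + 14
23: 962231 = 23·41836 + 3
29: 962231 = 29·33180 + 11
31: 962231 = 31·31039 + 22
37: 962231 = 37·26006 + 9
41: 962231 = 41·23469 + 2
43: 962231 = 43·22377 + 20
47: 962231 = 47·20473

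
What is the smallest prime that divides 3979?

23

3979 is odd.
Digit sum 28, not divisible by 3.
Ends in 9: not divisible by 5.
7: 3979 = 7·568 + 3
11: 3979 = 11·361 + 8
13: 3979 = 13·306 + 1
17: 3979 = 17·234 + 1
19: 3979 = 19·209 + 8
23: 3979 = 23·173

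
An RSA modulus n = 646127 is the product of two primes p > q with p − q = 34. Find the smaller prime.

787

Since p = q + 34, we have 646127 = q(q + 34), so q² + 34q − 646127 = 0.
Discriminant: 34² + 4·646127 = 1156 + 2584508 = 2585664; √2585664 = 1608.
q = (−34 + 1608)/2 = 787, and p = q + 34 = 821.
Check: 787 · 821 = 646127.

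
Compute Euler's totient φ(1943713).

Factor: 1943713 = 103 · 113 · 167.
φ(1943713) = (103−1) · (113−1) · (167−1) = 102 · 112 · 166 = 1896384.

1896384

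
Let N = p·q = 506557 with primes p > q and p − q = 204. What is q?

Since p = q + 204, we have 506557 = q(q + 204), so q² + 204q − 506557 = 0.
Discriminant: 204² + 4·506557 = 41616 + 2026228 = 2067844; √2067844 = 1438.
q = (−204 + 1438)/2 = 617, and p = q + 204 = 821.
Check: 617 · 821 = 506557.

617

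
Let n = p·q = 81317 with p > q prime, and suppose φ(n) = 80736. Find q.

φ(n) = (p−1)(q−1) = n − (p+q) + 1, so p + q = 81317 − 80736 + 1 = 582.
p and q are the roots of t² − 582t + 81317 = 0.
Discriminant: 582² − 4·81317 = 338724 − 325268 = 13456; √13456 = 116.
q = (582 − 116)/2 = 233, p = (582 + 116)/2 = 349.
Check: 233 · 349 = 81317.

233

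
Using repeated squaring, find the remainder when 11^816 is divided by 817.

11^1 ≡ 11 (mod 817)
11^2 ≡ 11^2 = 121 ≡ 121 (mod 817)
11^4 ≡ 121^2 = 14641 ≡ 752 (mod 817)
11^8 ≡ 752^2 = 565504 ≡ 140 (mod 817)
11^16 ≡ 140^2 = 19600 ≡ 809 (mod 817)
11^32 ≡ 809^2 = 654481 ≡ 64 (mod 817)
11^64 ≡ 64^2 = 4096 ≡ 11 (mod 817)
11^128 ≡ 11^2 = 121 ≡ 121 (mod 817)
11^256 ≡ 121^2 = 14641 ≡ 752 (mod 817)
11^512 ≡ 752^2 = 565504 ≡ 140 (mod 817)
816 = 512 + 256 + 32 + 16 in binary powers of 2.
So 11^816 ≡ 140 · 752 · 64 · 809 ≡ 666 (mod 817).
Since 666 ≠ 1, base 11 is a Fermat witness: 817 is composite.

666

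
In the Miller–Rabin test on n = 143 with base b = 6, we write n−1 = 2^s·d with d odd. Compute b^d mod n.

143 − 1 = 142 = 2^1 · 71, so d = 71.
6^1 ≡ 6 (mod 143)
6^2 ≡ 6^2 = 36 ≡ 36 (mod 143)
6^4 ≡ 36^2 = 1296 ≡ 9 (mod 143)
6^8 ≡ 9^2 = 81 ≡ 81 (mod 143)
6^16 ≡ 81^2 = 6561 ≡ 126 (mod 143)
6^32 ≡ 126^2 = 15876 ≡ 3 (mod 143)
6^64 ≡ 3^2 = 9 ≡ 9 (mod 143)
71 = 64 + 4 + 2 + 1 in binary powers of 2.
So 6^71 ≡ 9 · 9 · 36 · 6 ≡ 50 (mod 143).
Squaring chain: 50; never reaches −1, so base 6 is a Miller–Rabin witness that 143 is composite.

50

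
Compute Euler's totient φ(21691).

21384

Factor: 21691 = 109 · 199.
φ(21691) = (109−1) · (199−1) = 108 · 198 = 21384.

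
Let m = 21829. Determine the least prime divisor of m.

83

21829 is odd.
Digit sum 22, not divisible by 3.
Ends in 9: not divisible by 5.
7: 21829 = 7·3118 + 3
11: 21829 = 11·1984 + 5
13: 21829 = 13·1679 + 2
17: 21829 = 17·1284 + 1
19: 21829 = 19·1148 + 17
23: 21829 = 23·949 + 2
29: 21829 = 29·752 + 21
31: 21829 = 31·704 + 5
37: 21829 = 37·589 + 36
41: 21829 = 41·532 + 17
43: 21829 = 43·507 + 28
47: 21829 = 47·464 + 21
53: 21829 = 53·411 + 46
59: 21829 = 59·369 + 58
61: 21829 = 61·357 + 52
67: 21829 = 67·325 + 54
71: 21829 = 71·307 + 32
73: 21829 = 73·299 + 2
79: 21829 = 79·276 + 25
83: 21829 = 83·263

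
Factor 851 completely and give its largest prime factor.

851 = 23 · 37
37 is prime.
So 851 = 23 · 37; the largest prime factor is 37.

37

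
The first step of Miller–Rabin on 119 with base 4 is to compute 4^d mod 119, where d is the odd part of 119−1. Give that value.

30

119 − 1 = 118 = 2^1 · 59, so d = 59.
4^1 ≡ 4 (mod 119)
4^2 ≡ 4^2 = 16 ≡ 16 (mod 119)
4^4 ≡ 16^2 = 256 ≡ 18 (mod 119)
4^8 ≡ 18^2 = 324 ≡ 86 (mod 119)
4^16 ≡ 86^2 = 7396 ≡ 18 (mod 119)
4^32 ≡ 18^2 = 324 ≡ 86 (mod 119)
59 = 32 + 16 + 8 + 2 + 1 in binary powers of 2.
So 4^59 ≡ 86 · 18 · 86 · 16 · 4 ≡ 30 (mod 119).
Squaring chain: 30; never reaches −1, so base 4 is a Miller–Rabin witness that 119 is composite.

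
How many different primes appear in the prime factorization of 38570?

5

38570 = 2 · 19285
19285 = 5 · 3857
3857 = 7 · 551
551 = 19 · 29
38570 = 2 · 5 · 7 · 19 · 29, which has 5 distinct prime factors.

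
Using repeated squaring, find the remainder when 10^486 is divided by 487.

10^1 ≡ 10 (mod 487)
10^2 ≡ 10^2 = 100 ≡ 100 (mod 487)
10^4 ≡ 100^2 = 10000 ≡ 260 (mod 487)
10^8 ≡ 260^2 = 67600 ≡ 394 (mod 487)
10^16 ≡ 394^2 = 155236 ≡ 370 (mod 487)
10^32 ≡ 370^2 = 136900 ≡ 53 (mod 487)
10^64 ≡ 53^2 = 2809 ≡ 374 (mod 487)
10^128 ≡ 374^2 = 139876 ≡ 107 (mod 487)
10^256 ≡ 107^2 = 11449 ≡ 248 (mod 487)
486 = 256 + 128 + 64 + 32 + 4 + 2 in binary powers of 2.
So 10^486 ≡ 248 · 107 · 374 · 53 · 260 · 100 ≡ 1 (mod 487).
Since the result is 1, base 10 gives no evidence that 487 is composite.

1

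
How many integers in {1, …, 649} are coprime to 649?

Factor: 649 = 11 · 59.
φ(649) = (11−1) · (59−1) = 10 · 58 = 580.

580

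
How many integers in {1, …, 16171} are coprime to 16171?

15912

Factor: 16171 = 103 · 157.
φ(16171) = (103−1) · (157−1) = 102 · 156 = 15912.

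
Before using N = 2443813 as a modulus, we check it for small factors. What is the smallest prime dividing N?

2443813 is odd.
Digit sum 25, not divisible by 3.
Ends in 3: not divisible by 5.
7: 2443813 = 7·349116 + 1
11: 2443813 = 11·222164 + 9
13: 2443813 = 13·187985 + 8
17: 2443813 = 17·143753 + 12
19: 2443813 = 19·128621 + 14
23: 2443813 = 23·106252 + 17
29: 2443813 = 29·84269 + 12
31: 2443813 = 31·78832 + 21
37: 2443813 = 37·66049

37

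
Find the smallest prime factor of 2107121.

2107121 is odd.
Digit sum 14, not divisible by 3.
Ends in 1: not divisible by 5.
7: 2107121 = 7·301017 + 2
11: 2107121 = 11·191556 + 5
13: 2107121 = 13·162086 + 3
17: 2107121 = 17·123948 + 5
19: 2107121 = 19·110901 + 2
23: 2107121 = 23·91613 + 22
29: 2107121 = 29·72659 + 10
31: 2107121 = 31·67971 + 20
37: 2107121 = 37·56949 + 8
41: 2107121 = 41·51393 + 8
43: 2107121 = 43·49002 + 35
47: 2107121 = 47·44832 + 17
53: 2107121 = 53·39757

53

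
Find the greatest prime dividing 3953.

3953 = 59 · 67
67 is prime.
So 3953 = 59 · 67; the largest prime factor is 67.

67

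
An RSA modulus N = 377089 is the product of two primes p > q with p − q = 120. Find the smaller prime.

557

Since p = q + 120, we have 377089 = q(q + 120), so q² + 120q − 377089 = 0.
Discriminant: 120² + 4·377089 = 14400 + 1508356 = 1522756; √1522756 = 1234.
q = (−120 + 1234)/2 = 557, and p = q + 120 = 677.
Check: 557 · 677 = 377089.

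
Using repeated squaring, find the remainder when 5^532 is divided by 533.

508

5^1 ≡ 5 (mod 533)
5^2 ≡ 5^2 = 25 ≡ 25 (mod 533)
5^4 ≡ 25^2 = 625 ≡ 92 (mod 533)
5^8 ≡ 92^2 = 8464 ≡ 469 (mod 533)
5^16 ≡ 469^2 = 219961 ≡ 365 (mod 533)
5^32 ≡ 365^2 = 133225 ≡ 508 (mod 533)
5^64 ≡ 508^2 = 258064 ≡ 92 (mod 533)
5^128 ≡ 92^2 = 8464 ≡ 469 (mod 533)
5^256 ≡ 469^2 = 219961 ≡ 365 (mod 533)
5^512 ≡ 365^2 = 133225 ≡ 508 (mod 533)
532 = 512 + 16 + 4 in binary powers of 2.
So 5^532 ≡ 508 · 365 · 92 ≡ 508 (mod 533).
Since 508 ≠ 1, base 5 is a Fermat witness: 533 is composite.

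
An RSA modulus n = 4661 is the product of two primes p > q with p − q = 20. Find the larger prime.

79

Since p = q + 20, we have 4661 = q(q + 20), so q² + 20q − 4661 = 0.
Discriminant: 20² + 4·4661 = 400 + 18644 = 19044; √19044 = 138.
q = (−20 + 138)/2 = 59, and p = q + 20 = 79.
Check: 59 · 79 = 4661.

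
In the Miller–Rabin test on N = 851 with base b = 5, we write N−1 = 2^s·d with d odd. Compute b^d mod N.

109

851 − 1 = 850 = 2^1 · 425, so d = 425.
5^1 ≡ 5 (mod 851)
5^2 ≡ 5^2 = 25 ≡ 25 (mod 851)
5^4 ≡ 25^2 = 625 ≡ 625 (mod 851)
5^8 ≡ 625^2 = 390625 ≡ 16 (mod 851)
5^16 ≡ 16^2 = 256 ≡ 256 (mod 851)
5^32 ≡ 256^2 = 65536 ≡ 9 (mod 851)
5^64 ≡ 9^2 = 81 ≡ 81 (mod 851)
5^128 ≡ 81^2 = 6561 ≡ 604 (mod 851)
5^256 ≡ 604^2 = 364816 ≡ 588 (mod 851)
425 = 256 + 128 + 32 + 8 + 1 in binary powers of 2.
So 5^425 ≡ 588 · 604 · 9 · 16 · 5 ≡ 109 (mod 851).
Squaring chain: 109; never reaches −1, so base 5 is a Miller–Rabin witness that 851 is composite.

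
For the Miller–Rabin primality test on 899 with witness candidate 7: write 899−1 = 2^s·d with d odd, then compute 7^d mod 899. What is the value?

877

899 − 1 = 898 = 2^1 · 449, so d = 449.
7^1 ≡ 7 (mod 899)
7^2 ≡ 7^2 = 49 ≡ 49 (mod 899)
7^4 ≡ 49^2 = 2401 ≡ 603 (mod 899)
7^8 ≡ 603^2 = 363609 ≡ 413 (mod 899)
7^16 ≡ 413^2 = 170569 ≡ 658 (mod 899)
7^32 ≡ 658^2 = 432964 ≡ 545 (mod 899)
7^64 ≡ 545^2 = 297025 ≡ 355 (mod 899)
7^128 ≡ 355^2 = 126025 ≡ 165 (mod 899)
7^256 ≡ 165^2 = 27225 ≡ 255 (mod 899)
449 = 256 + 128 + 64 + 1 in binary powers of 2.
So 7^449 ≡ 255 · 165 · 355 · 7 ≡ 877 (mod 899).
Squaring chain: 877; never reaches −1, so base 7 is a Miller–Rabin witness that 899 is composite.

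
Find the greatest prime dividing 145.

145 = 5 · 29
29 is prime.
So 145 = 5 · 29; the largest prime factor is 29.

29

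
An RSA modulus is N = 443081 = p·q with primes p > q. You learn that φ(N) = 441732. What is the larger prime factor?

787

φ(n) = (p−1)(q−1) = n − (p+q) + 1, so p + q = 443081 − 441732 + 1 = 1350.
p and q are the roots of t² − 1350t + 443081 = 0.
Discriminant: 1350² − 4·443081 = 1822500 − 1772324 = 50176; √50176 = 224.
q = (1350 − 224)/2 = 563, p = (1350 + 224)/2 = 787.
Check: 563 · 787 = 443081.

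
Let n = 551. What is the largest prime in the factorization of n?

551 = 19 · 29
29 is prime.
So 551 = 19 · 29; the largest prime factor is 29.

29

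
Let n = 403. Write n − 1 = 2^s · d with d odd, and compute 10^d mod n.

403 − 1 = 402 = 2^1 · 201, so d = 201.
10^1 ≡ 10 (mod 403)
10^2 ≡ 10^2 = 100 ≡ 100 (mod 403)
10^4 ≡ 100^2 = 10000 ≡ 328 (mod 403)
10^8 ≡ 328^2 = 107584 ≡ 386 (mod 403)
10^16 ≡ 386^2 = 148996 ≡ 289 (mod 403)
10^32 ≡ 289^2 = 83521 ≡ 100 (mod 403)
10^64 ≡ 100^2 = 10000 ≡ 328 (mod 403)
10^128 ≡ 328^2 = 107584 ≡ 386 (mod 403)
201 = 128 + 64 + 8 + 1 in binary powers of 2.
So 10^201 ≡ 386 · 328 · 386 · 10 ≡ 64 (mod 403).
Squaring chain: 64; never reaches −1, so base 10 is a Miller–Rabin witness that 403 is composite.

64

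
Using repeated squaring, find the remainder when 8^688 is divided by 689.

8^1 ≡ 8 (mod 689)
8^2 ≡ 8^2 = 64 ≡ 64 (mod 689)
8^4 ≡ 64^2 = 4096 ≡ 651 (mod 689)
8^8 ≡ 651^2 = 423801 ≡ 66 (mod 689)
8^16 ≡ 66^2 = 4356 ≡ 222 (mod 689)
8^32 ≡ 222^2 = 49284 ≡ 365 (mod 689)
8^64 ≡ 365^2 = 133225 ≡ 248 (mod 689)
8^128 ≡ 248^2 = 61504 ≡ 183 (mod 689)
8^256 ≡ 183^2 = 33489 ≡ 417 (mod 689)
8^512 ≡ 417^2 = 173889 ≡ 261 (mod 689)
688 = 512 + 128 + 32 + 16 in binary powers of 2.
So 8^688 ≡ 261 · 183 · 365 · 222 ≡ 248 (mod 689).
Since 248 ≠ 1, base 8 is a Fermat witness: 689 is composite.

248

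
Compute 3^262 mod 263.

1

3^1 ≡ 3 (mod 263)
3^2 ≡ 3^2 = 9 ≡ 9 (mod 263)
3^4 ≡ 9^2 = 81 ≡ 81 (mod 263)
3^8 ≡ 81^2 = 6561 ≡ 249 (mod 263)
3^16 ≡ 249^2 = 62001 ≡ 196 (mod 263)
3^32 ≡ 196^2 = 38416 ≡ 18 (mod 263)
3^64 ≡ 18^2 = 324 ≡ 61 (mod 263)
3^128 ≡ 61^2 = 3721 ≡ 39 (mod 263)
3^256 ≡ 39^2 = 1521 ≡ 206 (mod 263)
262 = 256 + 4 + 2 in binary powers of 2.
So 3^262 ≡ 206 · 81 · 9 ≡ 1 (mod 263).
Since the result is 1, base 3 gives no evidence that 263 is composite.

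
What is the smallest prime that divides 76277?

76277 is odd.
Digit sum 29, not divisible by 3.
Ends in 7: not divisible by 5.
7: 76277 = 7·10896 + 5
11: 76277 = 11·6934 + 3
13: 76277 = 13·5867 + 6
17: 76277 = 17·4486 + 15
19: 76277 = 19·4014 + 11
23: 76277 = 23·3316 + 9
29: 76277 = 29·2630 + 7
31: 76277 = 31·2460 + 17
37: 76277 = 37·2061 + 20
41: 76277 = 41·1860 + 17
43: 76277 = 43·1773 + 38
47: 76277 = 47·1622 + 43
53: 76277 = 53·1439 + 10
59: 76277 = 59·1292 + 49
61: 76277 = 61·1250 + 27
67: 76277 = 67·1138 + 31
71: 76277 = 71·1074 + 23
73: 76277 = 73·1044 + 65
79: 76277 = 79·965 + 42
83: 76277 = 83·919

83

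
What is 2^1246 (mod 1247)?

2^1 ≡ 2 (mod 1247)
2^2 ≡ 2^2 = 4 ≡ 4 (mod 1247)
2^4 ≡ 4^2 = 16 ≡ 16 (mod 1247)
2^8 ≡ 16^2 = 256 ≡ 256 (mod 1247)
2^16 ≡ 256^2 = 65536 ≡ 692 (mod 1247)
2^32 ≡ 692^2 = 478864 ≡ 16 (mod 1247)
2^64 ≡ 16^2 = 256 ≡ 256 (mod 1247)
2^128 ≡ 256^2 = 65536 ≡ 692 (mod 1247)
2^256 ≡ 692^2 = 478864 ≡ 16 (mod 1247)
2^512 ≡ 16^2 = 256 ≡ 256 (mod 1247)
2^1024 ≡ 256^2 = 65536 ≡ 692 (mod 1247)
1246 = 1024 + 128 + 64 + 16 + 8 + 4 + 2 in binary powers of 2.
So 2^1246 ≡ 692 · 692 · 256 · 692 · 256 · 16 · 4 ≡ 173 (mod 1247).
Since 173 ≠ 1, base 2 is a Fermat witness: 1247 is composite.

173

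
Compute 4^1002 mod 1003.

4^1 ≡ 4 (mod 1003)
4^2 ≡ 4^2 = 16 ≡ 16 (mod 1003)
4^4 ≡ 16^2 = 256 ≡ 256 (mod 1003)
4^8 ≡ 256^2 = 65536 ≡ 341 (mod 1003)
4^16 ≡ 341^2 = 116281 ≡ 936 (mod 1003)
4^32 ≡ 936^2 = 876096 ≡ 477 (mod 1003)
4^64 ≡ 477^2 = 227529 ≡ 851 (mod 1003)
4^128 ≡ 851^2 = 724201 ≡ 35 (mod 1003)
4^256 ≡ 35^2 = 1225 ≡ 222 (mod 1003)
4^512 ≡ 222^2 = 49284 ≡ 137 (mod 1003)
1002 = 512 + 256 + 128 + 64 + 32 + 8 + 2 in binary powers of 2.
So 4^1002 ≡ 137 · 222 · 35 · 851 · 477 · 341 · 16 ≡ 169 (mod 1003).
Since 169 ≠ 1, base 4 is a Fermat witness: 1003 is composite.

169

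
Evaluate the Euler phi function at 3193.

Factor: 3193 = 31 · 103.
φ(3193) = (31−1) · (103−1) = 30 · 102 = 3060.

3060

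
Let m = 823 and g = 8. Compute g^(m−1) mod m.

8^1 ≡ 8 (mod 823)
8^2 ≡ 8^2 = 64 ≡ 64 (mod 823)
8^4 ≡ 64^2 = 4096 ≡ 804 (mod 823)
8^8 ≡ 804^2 = 646416 ≡ 361 (mod 823)
8^16 ≡ 361^2 = 130321 ≡ 287 (mod 823)
8^32 ≡ 287^2 = 82369 ≡ 69 (mod 823)
8^64 ≡ 69^2 = 4761 ≡ 646 (mod 823)
8^128 ≡ 646^2 = 417316 ≡ 55 (mod 823)
8^256 ≡ 55^2 = 3025 ≡ 556 (mod 823)
8^512 ≡ 556^2 = 309136 ≡ 511 (mod 823)
822 = 512 + 256 + 32 + 16 + 4 + 2 in binary powers of 2.
So 8^822 ≡ 511 · 556 · 69 · 287 · 804 · 64 ≡ 1 (mod 823).
Since the result is 1, base 8 gives no evidence that 823 is composite.

1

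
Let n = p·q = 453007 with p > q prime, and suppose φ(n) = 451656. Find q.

φ(n) = (p−1)(q−1) = n − (p+q) + 1, so p + q = 453007 − 451656 + 1 = 1352.
p and q are the roots of t² − 1352t + 453007 = 0.
Discriminant: 1352² − 4·453007 = 1827904 − 1812028 = 15876; √15876 = 126.
q = (1352 − 126)/2 = 613, p = (1352 + 126)/2 = 739.
Check: 613 · 739 = 453007.

613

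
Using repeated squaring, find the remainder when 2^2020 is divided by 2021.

2^1 ≡ 2 (mod 2021)
2^2 ≡ 2^2 = 4 ≡ 4 (mod 2021)
2^4 ≡ 4^2 = 16 ≡ 16 (mod 2021)
2^8 ≡ 16^2 = 256 ≡ 256 (mod 2021)
2^16 ≡ 256^2 = 65536 ≡ 864 (mod 2021)
2^32 ≡ 864^2 = 746496 ≡ 747 (mod 2021)
2^64 ≡ 747^2 = 558009 ≡ 213 (mod 2021)
2^128 ≡ 213^2 = 45369 ≡ 907 (mod 2021)
2^256 ≡ 907^2 = 822649 ≡ 102 (mod 2021)
2^512 ≡ 102^2 = 10404 ≡ 299 (mod 2021)
2^1024 ≡ 299^2 = 89401 ≡ 477 (mod 2021)
2020 = 1024 + 512 + 256 + 128 + 64 + 32 + 4 in binary powers of 2.
So 2^2020 ≡ 477 · 299 · 102 · 907 · 213 · 747 · 16 ≡ 661 (mod 2021).
Since 661 ≠ 1, base 2 is a Fermat witness: 2021 is composite.

661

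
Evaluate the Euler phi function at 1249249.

1213056

Factor: 1249249 = 73 · 109 · 157.
φ(1249249) = (73−1) · (109−1) · (157−1) = 72 · 108 · 156 = 1213056.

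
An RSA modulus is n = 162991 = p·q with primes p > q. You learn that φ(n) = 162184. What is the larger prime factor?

419

φ(n) = (p−1)(q−1) = n − (p+q) + 1, so p + q = 162991 − 162184 + 1 = 808.
p and q are the roots of t² − 808t + 162991 = 0.
Discriminant: 808² − 4·162991 = 652864 − 651964 = 900; √900 = 30.
q = (808 − 30)/2 = 389, p = (808 + 30)/2 = 419.
Check: 389 · 419 = 162991.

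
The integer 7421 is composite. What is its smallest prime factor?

41

7421 is odd.
Digit sum 14, not divisible by 3.
Ends in 1: not divisible by 5.
7: 7421 = 7·1060 + 1
11: 7421 = 11·674 + 7
13: 7421 = 13·570 + 11
17: 7421 = 17·436 + 9
19: 7421 = 19·390 + 11
23: 7421 = 23·322 + 15
29: 7421 = 29·255 + 26
31: 7421 = 31·239 + 12
37: 7421 = 37·200 + 21
41: 7421 = 41·181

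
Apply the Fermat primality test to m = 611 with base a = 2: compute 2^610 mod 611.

2^1 ≡ 2 (mod 611)
2^2 ≡ 2^2 = 4 ≡ 4 (mod 611)
2^4 ≡ 4^2 = 16 ≡ 16 (mod 611)
2^8 ≡ 16^2 = 256 ≡ 256 (mod 611)
2^16 ≡ 256^2 = 65536 ≡ 159 (mod 611)
2^32 ≡ 159^2 = 25281 ≡ 230 (mod 611)
2^64 ≡ 230^2 = 52900 ≡ 354 (mod 611)
2^128 ≡ 354^2 = 125316 ≡ 61 (mod 611)
2^256 ≡ 61^2 = 3721 ≡ 55 (mod 611)
2^512 ≡ 55^2 = 3025 ≡ 581 (mod 611)
610 = 512 + 64 + 32 + 2 in binary powers of 2.
So 2^610 ≡ 581 · 354 · 230 · 4 ≡ 101 (mod 611).
Since 101 ≠ 1, base 2 is a Fermat witness: 611 is composite.

101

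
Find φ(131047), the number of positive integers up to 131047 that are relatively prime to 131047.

Factor: 131047 = 7 · 97 · 193.
φ(131047) = (7−1) · (97−1) · (193−1) = 6 · 96 · 192 = 110592.

110592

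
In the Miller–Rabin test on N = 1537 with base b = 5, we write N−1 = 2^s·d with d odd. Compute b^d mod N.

125

1537 − 1 = 1536 = 2^9 · 3, so d = 3.
5^1 ≡ 5 (mod 1537)
5^2 ≡ 5^2 = 25 ≡ 25 (mod 1537)
3 = 2 + 1 in binary powers of 2.
So 5^3 ≡ 25 · 5 ≡ 125 (mod 1537).
Squaring chain: 125 → 255 → 471 → 513 → 342 → 152 → 49 → 864 → 1051; never reaches −1, so base 5 is a Miller–Rabin witness that 1537 is composite.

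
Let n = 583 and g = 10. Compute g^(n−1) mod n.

10^1 ≡ 10 (mod 583)
10^2 ≡ 10^2 = 100 ≡ 100 (mod 583)
10^4 ≡ 100^2 = 10000 ≡ 89 (mod 583)
10^8 ≡ 89^2 = 7921 ≡ 342 (mod 583)
10^16 ≡ 342^2 = 116964 ≡ 364 (mod 583)
10^32 ≡ 364^2 = 132496 ≡ 155 (mod 583)
10^64 ≡ 155^2 = 24025 ≡ 122 (mod 583)
10^128 ≡ 122^2 = 14884 ≡ 309 (mod 583)
10^256 ≡ 309^2 = 95481 ≡ 452 (mod 583)
10^512 ≡ 452^2 = 204304 ≡ 254 (mod 583)
582 = 512 + 64 + 4 + 2 in binary powers of 2.
So 10^582 ≡ 254 · 122 · 89 · 100 ≡ 386 (mod 583).
Since 386 ≠ 1, base 10 is a Fermat witness: 583 is composite.

386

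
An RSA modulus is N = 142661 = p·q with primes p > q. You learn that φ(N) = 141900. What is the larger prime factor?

431

φ(n) = (p−1)(q−1) = n − (p+q) + 1, so p + q = 142661 − 141900 + 1 = 762.
p and q are the roots of t² − 762t + 142661 = 0.
Discriminant: 762² − 4·142661 = 580644 − 570644 = 10000; √10000 = 100.
q = (762 − 100)/2 = 331, p = (762 + 100)/2 = 431.
Check: 331 · 431 = 142661.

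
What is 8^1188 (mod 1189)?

8^1 ≡ 8 (mod 1189)
8^2 ≡ 8^2 = 64 ≡ 64 (mod 1189)
8^4 ≡ 64^2 = 4096 ≡ 529 (mod 1189)
8^8 ≡ 529^2 = 279841 ≡ 426 (mod 1189)
8^16 ≡ 426^2 = 181476 ≡ 748 (mod 1189)
8^32 ≡ 748^2 = 559504 ≡ 674 (mod 1189)
8^64 ≡ 674^2 = 454276 ≡ 78 (mod 1189)
8^128 ≡ 78^2 = 6084 ≡ 139 (mod 1189)
8^256 ≡ 139^2 = 19321 ≡ 297 (mod 1189)
8^512 ≡ 297^2 = 88209 ≡ 223 (mod 1189)
8^1024 ≡ 223^2 = 49729 ≡ 980 (mod 1189)
1188 = 1024 + 128 + 32 + 4 in binary powers of 2.
So 8^1188 ≡ 980 · 139 · 674 · 529 ≡ 836 (mod 1189).
Since 836 ≠ 1, base 8 is a Fermat witness: 1189 is composite.

836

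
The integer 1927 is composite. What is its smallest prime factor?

1927 is odd.
Digit sum 19, not divisible by 3.
Ends in 7: not divisible by 5.
7: 1927 = 7·275 + 2
11: 1927 = 11·175 + 2
13: 1927 = 13·148 + 3
17: 1927 = 17·113 + 6
19: 1927 = 19·101 + 8
23: 1927 = 23·83 + 18
29: 1927 = 29·66 + 13
31: 1927 = 31·62 + 5
37: 1927 = 37·52 + 3
41: 1927 = 41·47

41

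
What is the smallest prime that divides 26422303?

26422303 is odd.
Digit sum 22, not divisible by 3.
Ends in 3: not divisible by 5.
7: 26422303 = 7·3774614 + 5
11: 26422303 = 11·2402027 + 6
13: 26422303 = 13·2032484 + 11
17: 26422303 = 17·1554253 + 2
19: 26422303 = 19·1390647 + 10
23: 26422303 = 23·1148795 + 18
29: 26422303 = 29·911113 + 26
31: 26422303 = 31·852332 + 11
37: 26422303 = 37·714116 + 11
41: 26422303 = 41·644446 + 17
43: 26422303 = 43·614472 + 7
47: 26422303 = 47·562176 + 31
53: 26422303 = 53·498534 + 1
59: 26422303 = 59·447835 + 38
61: 26422303 = 61·433152 + 31
67: 26422303 = 67·394362 + 49
71: 26422303 = 71·372145 + 8
73: 26422303 = 73·361949 + 26
79: 26422303 = 79·334459 + 42
83: 26422303 = 83·318341

83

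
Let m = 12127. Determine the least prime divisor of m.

12127 is odd.
Digit sum 13, not divisible by 3.
Ends in 7: not divisible by 5.
7: 12127 = 7·1732 + 3
11: 12127 = 11·1102 + 5
13: 12127 = 13·932 + 11
17: 12127 = 17·713 + 6
19: 12127 = 19·638 + 5
23: 12127 = 23·527 + 6
29: 12127 = 29·418 + 5
31: 12127 = 31·391 + 6
37: 12127 = 37·327 + 28
41: 12127 = 41·295 + 32
43: 12127 = 43·282 + 1
47: 12127 = 47·258 + 1
53: 12127 = 53·228 + 43
59: 12127 = 59·205 + 32
61: 12127 = 61·198 + 49
67: 12127 = 67·181

67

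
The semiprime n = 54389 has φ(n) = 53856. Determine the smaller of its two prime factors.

φ(n) = (p−1)(q−1) = n − (p+q) + 1, so p + q = 54389 − 53856 + 1 = 534.
p and q are the roots of t² − 534t + 54389 = 0.
Discriminant: 534² − 4·54389 = 285156 − 217556 = 67600; √67600 = 260.
q = (534 − 260)/2 = 137, p = (534 + 260)/2 = 397.
Check: 137 · 397 = 54389.

137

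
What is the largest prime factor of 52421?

89

52421 = 19 · 2759
2759 = 31 · 89
89 is prime.
So 52421 = 19 · 31 · 89; the largest prime factor is 89.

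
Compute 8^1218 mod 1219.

855

8^1 ≡ 8 (mod 1219)
8^2 ≡ 8^2 = 64 ≡ 64 (mod 1219)
8^4 ≡ 64^2 = 4096 ≡ 439 (mod 1219)
8^8 ≡ 439^2 = 192721 ≡ 119 (mod 1219)
8^16 ≡ 119^2 = 14161 ≡ 752 (mod 1219)
8^32 ≡ 752^2 = 565504 ≡ 1107 (mod 1219)
8^64 ≡ 1107^2 = 1225449 ≡ 354 (mod 1219)
8^128 ≡ 354^2 = 125316 ≡ 978 (mod 1219)
8^256 ≡ 978^2 = 956484 ≡ 788 (mod 1219)
8^512 ≡ 788^2 = 620944 ≡ 473 (mod 1219)
8^1024 ≡ 473^2 = 223729 ≡ 652 (mod 1219)
1218 = 1024 + 128 + 64 + 2 in binary powers of 2.
So 8^1218 ≡ 652 · 978 · 354 · 64 ≡ 855 (mod 1219).
Since 855 ≠ 1, base 8 is a Fermat witness: 1219 is composite.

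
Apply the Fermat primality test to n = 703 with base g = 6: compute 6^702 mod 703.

6^1 ≡ 6 (mod 703)
6^2 ≡ 6^2 = 36 ≡ 36 (mod 703)
6^4 ≡ 36^2 = 1296 ≡ 593 (mod 703)
6^8 ≡ 593^2 = 351649 ≡ 149 (mod 703)
6^16 ≡ 149^2 = 22201 ≡ 408 (mod 703)
6^32 ≡ 408^2 = 166464 ≡ 556 (mod 703)
6^64 ≡ 556^2 = 309136 ≡ 519 (mod 703)
6^128 ≡ 519^2 = 269361 ≡ 112 (mod 703)
6^256 ≡ 112^2 = 12544 ≡ 593 (mod 703)
6^512 ≡ 593^2 = 351649 ≡ 149 (mod 703)
702 = 512 + 128 + 32 + 16 + 8 + 4 + 2 in binary powers of 2.
So 6^702 ≡ 149 · 112 · 556 · 408 · 149 · 593 · 36 ≡ 628 (mod 703).
Since 628 ≠ 1, base 6 is a Fermat witness: 703 is composite.

628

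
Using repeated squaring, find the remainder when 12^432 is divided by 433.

1

12^1 ≡ 12 (mod 433)
12^2 ≡ 12^2 = 144 ≡ 144 (mod 433)
12^4 ≡ 144^2 = 20736 ≡ 385 (mod 433)
12^8 ≡ 385^2 = 148225 ≡ 139 (mod 433)
12^16 ≡ 139^2 = 19321 ≡ 269 (mod 433)
12^32 ≡ 269^2 = 72361 ≡ 50 (mod 433)
12^64 ≡ 50^2 = 2500 ≡ 335 (mod 433)
12^128 ≡ 335^2 = 112225 ≡ 78 (mod 433)
12^256 ≡ 78^2 = 6084 ≡ 22 (mod 433)
432 = 256 + 128 + 32 + 16 in binary powers of 2.
So 12^432 ≡ 22 · 78 · 50 · 269 ≡ 1 (mod 433).
Since the result is 1, base 12 gives no evidence that 433 is composite.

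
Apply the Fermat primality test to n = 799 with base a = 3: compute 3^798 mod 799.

784

3^1 ≡ 3 (mod 799)
3^2 ≡ 3^2 = 9 ≡ 9 (mod 799)
3^4 ≡ 9^2 = 81 ≡ 81 (mod 799)
3^8 ≡ 81^2 = 6561 ≡ 169 (mod 799)
3^16 ≡ 169^2 = 28561 ≡ 596 (mod 799)
3^32 ≡ 596^2 = 355216 ≡ 460 (mod 799)
3^64 ≡ 460^2 = 211600 ≡ 664 (mod 799)
3^128 ≡ 664^2 = 440896 ≡ 647 (mod 799)
3^256 ≡ 647^2 = 418609 ≡ 732 (mod 799)
3^512 ≡ 732^2 = 535824 ≡ 494 (mod 799)
798 = 512 + 256 + 16 + 8 + 4 + 2 in binary powers of 2.
So 3^798 ≡ 494 · 732 · 596 · 169 · 81 · 9 ≡ 784 (mod 799).
Since 784 ≠ 1, base 3 is a Fermat witness: 799 is composite.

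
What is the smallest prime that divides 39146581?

97

39146581 is odd.
Digit sum 37, not divisible by 3.
Ends in 1: not divisible by 5.
7: 39146581 = 7·5592368 + 5
11: 39146581 = 11·3558780 + 1
13: 39146581 = 13·3011275 + 6
17: 39146581 = 17·2302740 + 1
19: 39146581 = 19·2060346 + 7
23: 39146581 = 23·1702025 + 6
29: 39146581 = 29·1349882 + 3
31: 39146581 = 31·1262792 + 29
37: 39146581 = 37·1058015 + 26
41: 39146581 = 41·954794 + 27
43: 39146581 = 43·910385 + 26
47: 39146581 = 47·832905 + 46
53: 39146581 = 53·738614 + 39
59: 39146581 = 59·663501 + 22
61: 39146581 = 61·641747 + 14
67: 39146581 = 67·584277 + 22
71: 39146581 = 71·551360 + 21
73: 39146581 = 73·536254 + 39
79: 39146581 = 79·495526 + 27
83: 39146581 = 83·471645 + 46
89: 39146581 = 89·439849 + 20
97: 39146581 = 97·403573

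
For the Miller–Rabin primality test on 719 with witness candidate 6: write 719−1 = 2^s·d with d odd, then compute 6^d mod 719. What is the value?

1

719 − 1 = 718 = 2^1 · 359, so d = 359.
6^1 ≡ 6 (mod 719)
6^2 ≡ 6^2 = 36 ≡ 36 (mod 719)
6^4 ≡ 36^2 = 1296 ≡ 577 (mod 719)
6^8 ≡ 577^2 = 332929 ≡ 32 (mod 719)
6^16 ≡ 32^2 = 1024 ≡ 305 (mod 719)
6^32 ≡ 305^2 = 93025 ≡ 274 (mod 719)
6^64 ≡ 274^2 = 75076 ≡ 300 (mod 719)
6^128 ≡ 300^2 = 90000 ≡ 125 (mod 719)
6^256 ≡ 125^2 = 15625 ≡ 526 (mod 719)
359 = 256 + 64 + 32 + 4 + 2 + 1 in binary powers of 2.
So 6^359 ≡ 526 · 300 · 274 · 577 · 36 · 6 ≡ 1 (mod 719).
Since 6^d ≡ 1 (mod 719), base 6 does not prove 719 composite.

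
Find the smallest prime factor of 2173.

41

2173 is odd.
Digit sum 13, not divisible by 3.
Ends in 3: not divisible by 5.
7: 2173 = 7·310 + 3
11: 2173 = 11·197 + 6
13: 2173 = 13·167 + 2
17: 2173 = 17·127 + 14
19: 2173 = 19·114 + 7
23: 2173 = 23·94 + 11
29: 2173 = 29·74 + 27
31: 2173 = 31·70 + 3
37: 2173 = 37·58 + 27
41: 2173 = 41·53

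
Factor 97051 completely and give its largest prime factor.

97051 = 37 · 2623
2623 = 43 · 61
61 is prime.
So 97051 = 37 · 43 · 61; the largest prime factor is 61.

61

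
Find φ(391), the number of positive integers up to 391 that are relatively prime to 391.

352

Factor: 391 = 17 · 23.
φ(391) = (17−1) · (23−1) = 16 · 22 = 352.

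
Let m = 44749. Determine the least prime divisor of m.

73

44749 is odd.
Digit sum 28, not divisible by 3.
Ends in 9: not divisible by 5.
7: 44749 = 7·6392 + 5
11: 44749 = 11·4068 + 1
13: 44749 = 13·3442 + 3
17: 44749 = 17·2632 + 5
19: 44749 = 19·2355 + 4
23: 44749 = 23·1945 + 14
29: 44749 = 29·1543 + 2
31: 44749 = 31·1443 + 16
37: 44749 = 37·1209 + 16
41: 44749 = 41·1091 + 18
43: 44749 = 43·1040 + 29
47: 44749 = 47·952 + 5
53: 44749 = 53·844 + 17
59: 44749 = 59·758 + 27
61: 44749 = 61·733 + 36
67: 44749 = 67·667 + 60
71: 44749 = 71·630 + 19
73: 44749 = 73·613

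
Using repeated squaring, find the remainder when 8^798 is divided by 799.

4

8^1 ≡ 8 (mod 799)
8^2 ≡ 8^2 = 64 ≡ 64 (mod 799)
8^4 ≡ 64^2 = 4096 ≡ 101 (mod 799)
8^8 ≡ 101^2 = 10201 ≡ 613 (mod 799)
8^16 ≡ 613^2 = 375769 ≡ 239 (mod 799)
8^32 ≡ 239^2 = 57121 ≡ 392 (mod 799)
8^64 ≡ 392^2 = 153664 ≡ 256 (mod 799)
8^128 ≡ 256^2 = 65536 ≡ 18 (mod 799)
8^256 ≡ 18^2 = 324 ≡ 324 (mod 799)
8^512 ≡ 324^2 = 104976 ≡ 307 (mod 799)
798 = 512 + 256 + 16 + 8 + 4 + 2 in binary powers of 2.
So 8^798 ≡ 307 · 324 · 239 · 613 · 101 · 64 ≡ 4 (mod 799).
Since 4 ≠ 1, base 8 is a Fermat witness: 799 is composite.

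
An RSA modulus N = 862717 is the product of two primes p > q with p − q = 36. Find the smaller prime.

911

Since p = q + 36, we have 862717 = q(q + 36), so q² + 36q − 862717 = 0.
Discriminant: 36² + 4·862717 = 1296 + 3450868 = 3452164; √3452164 = 1858.
q = (−36 + 1858)/2 = 911, and p = q + 36 = 947.
Check: 911 · 947 = 862717.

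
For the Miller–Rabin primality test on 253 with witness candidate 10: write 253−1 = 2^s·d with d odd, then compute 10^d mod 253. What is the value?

253 − 1 = 252 = 2^2 · 63, so d = 63.
10^1 ≡ 10 (mod 253)
10^2 ≡ 10^2 = 100 ≡ 100 (mod 253)
10^4 ≡ 100^2 = 10000 ≡ 133 (mod 253)
10^8 ≡ 133^2 = 17689 ≡ 232 (mod 253)
10^16 ≡ 232^2 = 53824 ≡ 188 (mod 253)
10^32 ≡ 188^2 = 35344 ≡ 177 (mod 253)
63 = 32 + 16 + 8 + 4 + 2 + 1 in binary powers of 2.
So 10^63 ≡ 177 · 188 · 232 · 133 · 100 · 10 ≡ 21 (mod 253).
Squaring chain: 21 → 188; never reaches −1, so base 10 is a Miller–Rabin witness that 253 is composite.

21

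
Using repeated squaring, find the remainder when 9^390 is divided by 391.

123

9^1 ≡ 9 (mod 391)
9^2 ≡ 9^2 = 81 ≡ 81 (mod 391)
9^4 ≡ 81^2 = 6561 ≡ 305 (mod 391)
9^8 ≡ 305^2 = 93025 ≡ 358 (mod 391)
9^16 ≡ 358^2 = 128164 ≡ 307 (mod 391)
9^32 ≡ 307^2 = 94249 ≡ 18 (mod 391)
9^64 ≡ 18^2 = 324 ≡ 324 (mod 391)
9^128 ≡ 324^2 = 104976 ≡ 188 (mod 391)
9^256 ≡ 188^2 = 35344 ≡ 154 (mod 391)
390 = 256 + 128 + 4 + 2 in binary powers of 2.
So 9^390 ≡ 154 · 188 · 305 · 81 ≡ 123 (mod 391).
Since 123 ≠ 1, base 9 is a Fermat witness: 391 is composite.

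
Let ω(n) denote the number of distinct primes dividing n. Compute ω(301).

2

301 = 7 · 43
301 = 7 · 43, which has 2 distinct prime factors.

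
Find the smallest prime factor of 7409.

7409 is odd.
Digit sum 20, not divisible by 3.
Ends in 9: not divisible by 5.
7: 7409 = 7·1058 + 3
11: 7409 = 11·673 + 6
13: 7409 = 13·569 + 12
17: 7409 = 17·435 + 14
19: 7409 = 19·389 + 18
23: 7409 = 23·322 + 3
29: 7409 = 29·255 + 14
31: 7409 = 31·239

31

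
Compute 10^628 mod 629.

10^1 ≡ 10 (mod 629)
10^2 ≡ 10^2 = 100 ≡ 100 (mod 629)
10^4 ≡ 100^2 = 10000 ≡ 565 (mod 629)
10^8 ≡ 565^2 = 319225 ≡ 322 (mod 629)
10^16 ≡ 322^2 = 103684 ≡ 528 (mod 629)
10^32 ≡ 528^2 = 278784 ≡ 137 (mod 629)
10^64 ≡ 137^2 = 18769 ≡ 528 (mod 629)
10^128 ≡ 528^2 = 278784 ≡ 137 (mod 629)
10^256 ≡ 137^2 = 18769 ≡ 528 (mod 629)
10^512 ≡ 528^2 = 278784 ≡ 137 (mod 629)
628 = 512 + 64 + 32 + 16 + 4 in binary powers of 2.
So 10^628 ≡ 137 · 528 · 137 · 528 · 565 ≡ 565 (mod 629).
Since 565 ≠ 1, base 10 is a Fermat witness: 629 is composite.

565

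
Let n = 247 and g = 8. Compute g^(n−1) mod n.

8^1 ≡ 8 (mod 247)
8^2 ≡ 8^2 = 64 ≡ 64 (mod 247)
8^4 ≡ 64^2 = 4096 ≡ 144 (mod 247)
8^8 ≡ 144^2 = 20736 ≡ 235 (mod 247)
8^16 ≡ 235^2 = 55225 ≡ 144 (mod 247)
8^32 ≡ 144^2 = 20736 ≡ 235 (mod 247)
8^64 ≡ 235^2 = 55225 ≡ 144 (mod 247)
8^128 ≡ 144^2 = 20736 ≡ 235 (mod 247)
246 = 128 + 64 + 32 + 16 + 4 + 2 in binary powers of 2.
So 8^246 ≡ 235 · 144 · 235 · 144 · 144 · 64 ≡ 77 (mod 247).
Since 77 ≠ 1, base 8 is a Fermat witness: 247 is composite.

77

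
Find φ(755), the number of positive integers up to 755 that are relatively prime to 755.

Factor: 755 = 5 · 151.
φ(755) = (5−1) · (151−1) = 4 · 150 = 600.

600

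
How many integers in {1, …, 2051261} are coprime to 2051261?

1998640

Factor: 2051261 = 71 · 167 · 173.
φ(2051261) = (71−1) · (167−1) · (173−1) = 70 · 166 · 172 = 1998640.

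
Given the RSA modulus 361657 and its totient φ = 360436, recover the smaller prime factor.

φ(n) = (p−1)(q−1) = n − (p+q) + 1, so p + q = 361657 − 360436 + 1 = 1222.
p and q are the roots of t² − 1222t + 361657 = 0.
Discriminant: 1222² − 4·361657 = 1493284 − 1446628 = 46656; √46656 = 216.
q = (1222 − 216)/2 = 503, p = (1222 + 216)/2 = 719.
Check: 503 · 719 = 361657.

503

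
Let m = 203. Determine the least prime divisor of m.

7

203 is odd.
Digit sum 5, not divisible by 3.
Ends in 3: not divisible by 5.
7: 203 = 7·29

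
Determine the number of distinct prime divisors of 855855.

855855 = 3^2 · 95095
95095 = 5 · 19019
19019 = 7 · 2717
2717 = 11 · 247
247 = 13 · 19
855855 = 3^2 · 5 · 7 · 11 · 13 · 19, which has 6 distinct prime factors.

6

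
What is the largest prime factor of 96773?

96773 = 29 · 3337
3337 = 47 · 71
71 is prime.
So 96773 = 29 · 47 · 71; the largest prime factor is 71.

71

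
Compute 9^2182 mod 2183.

1196

9^1 ≡ 9 (mod 2183)
9^2 ≡ 9^2 = 81 ≡ 81 (mod 2183)
9^4 ≡ 81^2 = 6561 ≡ 12 (mod 2183)
9^8 ≡ 12^2 = 144 ≡ 144 (mod 2183)
9^16 ≡ 144^2 = 20736 ≡ 1089 (mod 2183)
9^32 ≡ 1089^2 = 1185921 ≡ 552 (mod 2183)
9^64 ≡ 552^2 = 304704 ≡ 1267 (mod 2183)
9^128 ≡ 1267^2 = 1605289 ≡ 784 (mod 2183)
9^256 ≡ 784^2 = 614656 ≡ 1233 (mod 2183)
9^512 ≡ 1233^2 = 1520289 ≡ 921 (mod 2183)
9^1024 ≡ 921^2 = 848241 ≡ 1237 (mod 2183)
9^2048 ≡ 1237^2 = 1530169 ≡ 2069 (mod 2183)
2182 = 2048 + 128 + 4 + 2 in binary powers of 2.
So 9^2182 ≡ 2069 · 784 · 12 · 81 ≡ 1196 (mod 2183).
Since 1196 ≠ 1, base 9 is a Fermat witness: 2183 is composite.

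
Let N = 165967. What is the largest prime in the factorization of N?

97

165967 = 29 · 5723
5723 = 59 · 97
97 is prime.
So 165967 = 29 · 59 · 97; the largest prime factor is 97.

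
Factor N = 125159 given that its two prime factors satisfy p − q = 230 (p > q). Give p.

Since p = q + 230, we have 125159 = q(q + 230), so q² + 230q − 125159 = 0.
Discriminant: 230² + 4·125159 = 52900 + 500636 = 553536; √553536 = 744.
q = (−230 + 744)/2 = 257, and p = q + 230 = 487.
Check: 257 · 487 = 125159.

487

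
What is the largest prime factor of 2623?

61

2623 = 43 · 61
61 is prime.
So 2623 = 43 · 61; the largest prime factor is 61.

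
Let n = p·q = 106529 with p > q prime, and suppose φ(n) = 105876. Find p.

347

φ(n) = (p−1)(q−1) = n − (p+q) + 1, so p + q = 106529 − 105876 + 1 = 654.
p and q are the roots of t² − 654t + 106529 = 0.
Discriminant: 654² − 4·106529 = 427716 − 426116 = 1600; √1600 = 40.
q = (654 − 40)/2 = 307, p = (654 + 40)/2 = 347.
Check: 307 · 347 = 106529.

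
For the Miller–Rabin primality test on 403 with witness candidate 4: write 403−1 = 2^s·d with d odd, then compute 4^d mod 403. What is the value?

403 − 1 = 402 = 2^1 · 201, so d = 201.
4^1 ≡ 4 (mod 403)
4^2 ≡ 4^2 = 16 ≡ 16 (mod 403)
4^4 ≡ 16^2 = 256 ≡ 256 (mod 403)
4^8 ≡ 256^2 = 65536 ≡ 250 (mod 403)
4^16 ≡ 250^2 = 62500 ≡ 35 (mod 403)
4^32 ≡ 35^2 = 1225 ≡ 16 (mod 403)
4^64 ≡ 16^2 = 256 ≡ 256 (mod 403)
4^128 ≡ 256^2 = 65536 ≡ 250 (mod 403)
201 = 128 + 64 + 8 + 1 in binary powers of 2.
So 4^201 ≡ 250 · 256 · 250 · 4 ≡ 376 (mod 403).
Squaring chain: 376; never reaches −1, so base 4 is a Miller–Rabin witness that 403 is composite.

376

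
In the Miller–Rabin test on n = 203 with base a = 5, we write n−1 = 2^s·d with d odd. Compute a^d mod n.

203 − 1 = 202 = 2^1 · 101, so d = 101.
5^1 ≡ 5 (mod 203)
5^2 ≡ 5^2 = 25 ≡ 25 (mod 203)
5^4 ≡ 25^2 = 625 ≡ 16 (mod 203)
5^8 ≡ 16^2 = 256 ≡ 53 (mod 203)
5^16 ≡ 53^2 = 2809 ≡ 170 (mod 203)
5^32 ≡ 170^2 = 28900 ≡ 74 (mod 203)
5^64 ≡ 74^2 = 5476 ≡ 198 (mod 203)
101 = 64 + 32 + 4 + 1 in binary powers of 2.
So 5^101 ≡ 198 · 74 · 16 · 5 ≡ 38 (mod 203).
Squaring chain: 38; never reaches −1, so base 5 is a Miller–Rabin witness that 203 is composite.

38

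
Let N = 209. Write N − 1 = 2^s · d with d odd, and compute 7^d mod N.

178

209 − 1 = 208 = 2^4 · 13, so d = 13.
7^1 ≡ 7 (mod 209)
7^2 ≡ 7^2 = 49 ≡ 49 (mod 209)
7^4 ≡ 49^2 = 2401 ≡ 102 (mod 209)
7^8 ≡ 102^2 = 10404 ≡ 163 (mod 209)
13 = 8 + 4 + 1 in binary powers of 2.
So 7^13 ≡ 163 · 102 · 7 ≡ 178 (mod 209).
Squaring chain: 178 → 125 → 159 → 201; never reaches −1, so base 7 is a Miller–Rabin witness that 209 is composite.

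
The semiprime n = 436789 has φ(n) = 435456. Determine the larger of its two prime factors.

φ(n) = (p−1)(q−1) = n − (p+q) + 1, so p + q = 436789 − 435456 + 1 = 1334.
p and q are the roots of t² − 1334t + 436789 = 0.
Discriminant: 1334² − 4·436789 = 1779556 − 1747156 = 32400; √32400 = 180.
q = (1334 − 180)/2 = 577, p = (1334 + 180)/2 = 757.
Check: 577 · 757 = 436789.

757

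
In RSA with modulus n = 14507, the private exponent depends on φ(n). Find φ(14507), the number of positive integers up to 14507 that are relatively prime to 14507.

14256

Factor: 14507 = 89 · 163.
φ(14507) = (89−1) · (163−1) = 88 · 162 = 14256.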